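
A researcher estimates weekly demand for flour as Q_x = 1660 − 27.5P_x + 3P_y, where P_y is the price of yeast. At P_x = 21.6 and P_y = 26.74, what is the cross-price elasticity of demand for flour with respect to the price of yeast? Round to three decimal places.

At P_x = 21.6 and P_y = 26.74: Q_x = 1146.22.
∂Q_x/∂P_y = 3.
ε = (∂Q_x/∂P_y)(P_y/Q_x) = 3 × (26.74/1146.22) ≈ 0.070.

0.070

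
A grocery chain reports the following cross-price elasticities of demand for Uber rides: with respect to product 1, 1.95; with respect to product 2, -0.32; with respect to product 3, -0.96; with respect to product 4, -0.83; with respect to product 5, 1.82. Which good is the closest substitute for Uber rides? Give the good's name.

Substitutes have ε > 0. Among the positive values, 1.95 (product 1) is largest.

product 1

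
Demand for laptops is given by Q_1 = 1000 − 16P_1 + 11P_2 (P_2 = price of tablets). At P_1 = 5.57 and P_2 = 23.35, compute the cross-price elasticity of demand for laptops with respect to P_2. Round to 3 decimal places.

At P_1 = 5.57 and P_2 = 23.35: Q_1 = 1167.73.
∂Q_1/∂P_2 = 11.
ε = (∂Q_1/∂P_2)(P_2/Q_1) = 11 × (23.35/1167.73) ≈ 0.220.
Since ε > 0, laptops and tablets are substitutes.

0.220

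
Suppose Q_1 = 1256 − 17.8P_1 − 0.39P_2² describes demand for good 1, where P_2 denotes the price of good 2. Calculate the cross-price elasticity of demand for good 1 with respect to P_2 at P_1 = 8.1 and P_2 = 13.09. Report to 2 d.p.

At P_1 = 8.1 and P_2 = 13.09: Q_1 = 1044.994.
∂Q_1/∂P_2 = -0.78P_2 = -0.78(13.09) = -10.2102.
ε = (∂Q_1/∂P_2)(P_2/Q_1) = -10.2102 × (13.09/1044.994) ≈ -0.13.

-0.13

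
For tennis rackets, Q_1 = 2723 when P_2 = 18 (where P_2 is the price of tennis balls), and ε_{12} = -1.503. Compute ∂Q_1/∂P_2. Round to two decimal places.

-227.37

ε = (∂Q_1/∂P_2)·(P_2/Q_1) ⇒ ∂Q_1/∂P_2 = ε·Q_1/P_2 = -1.503 × 2723/18 ≈ -227.37.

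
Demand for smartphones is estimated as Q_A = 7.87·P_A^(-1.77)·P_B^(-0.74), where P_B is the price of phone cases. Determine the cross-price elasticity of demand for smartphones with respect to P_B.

In a log-linear (constant-elasticity) demand function, the coefficient on the exponent of P_B is the cross-price elasticity.
ε = -0.74. Negative, so smartphones and phone cases are complements.

-0.74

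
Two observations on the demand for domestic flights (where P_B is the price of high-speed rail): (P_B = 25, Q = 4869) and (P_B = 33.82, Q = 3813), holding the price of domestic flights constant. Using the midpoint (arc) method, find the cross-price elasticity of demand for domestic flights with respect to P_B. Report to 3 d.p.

ΔQ_A = 3813 − 4869 = -1056; ΔP_B = 33.82 − 25 = 8.82.
Midpoints: Q̄_A = 4341.0, P̄_B = 29.41.
ε = (ΔQ_A/Q̄_A)/(ΔP_B/P̄_B) = (-1056/4341.0)/(8.82/29.41) ≈ -0.811.

-0.811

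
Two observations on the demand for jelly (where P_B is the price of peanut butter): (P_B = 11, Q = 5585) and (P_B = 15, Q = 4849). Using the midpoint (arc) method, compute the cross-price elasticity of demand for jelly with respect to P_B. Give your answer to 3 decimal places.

-0.459

ΔQ_A = 4849 − 5585 = -736; ΔP_B = 15 − 11 = 4.
Midpoints: Q̄_A = 5217.0, P̄_B = 13.00.
ε = (ΔQ_A/Q̄_A)/(ΔP_B/P̄_B) = (-736/5217.0)/(4/13.00) ≈ -0.459.
ε < 0: jelly and peanut butter are complements.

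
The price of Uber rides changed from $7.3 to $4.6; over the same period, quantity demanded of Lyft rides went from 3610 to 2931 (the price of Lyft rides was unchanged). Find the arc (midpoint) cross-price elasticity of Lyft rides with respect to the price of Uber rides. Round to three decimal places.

ΔQ_A = 2931 − 3610 = -679; ΔP_B = 4.6 − 7.3 = -2.7.
Midpoints: Q̄_A = 3270.5, P̄_B = 5.95.
ε = (ΔQ_A/Q̄_A)/(ΔP_B/P̄_B) = (-679/3270.5)/(-2.7/5.95) ≈ 0.458.

0.458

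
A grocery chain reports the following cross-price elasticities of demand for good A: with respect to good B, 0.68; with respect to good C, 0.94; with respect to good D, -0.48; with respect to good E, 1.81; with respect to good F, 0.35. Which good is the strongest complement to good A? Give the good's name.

good D

Complements have ε < 0. The most negative value is -0.48 (good D).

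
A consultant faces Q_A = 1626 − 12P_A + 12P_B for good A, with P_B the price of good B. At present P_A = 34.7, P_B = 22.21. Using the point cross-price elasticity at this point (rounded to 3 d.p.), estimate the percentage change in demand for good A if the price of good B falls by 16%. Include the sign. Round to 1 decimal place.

-2.9%

At P_A = 34.7, P_B = 22.21: Q_A = 1476.12.
∂Q_A/∂P_B = 12.
ε = (∂Q_A/∂P_B)(P_B/Q_A) = 12.0000 × 22.21/1476.12 ≈ 0.181.
%ΔQ_A ≈ ε × %ΔP_B = 0.181 × (-16%) = -2.9%.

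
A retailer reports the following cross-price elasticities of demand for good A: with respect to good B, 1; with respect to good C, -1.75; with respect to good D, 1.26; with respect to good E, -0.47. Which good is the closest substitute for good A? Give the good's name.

Substitutes have ε > 0. Among the positive values, 1.26 (good D) is largest.

good D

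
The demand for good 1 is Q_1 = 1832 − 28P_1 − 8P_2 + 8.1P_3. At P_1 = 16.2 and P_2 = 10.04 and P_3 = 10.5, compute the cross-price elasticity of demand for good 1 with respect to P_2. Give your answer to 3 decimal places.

-0.058

At P_1 = 16.2 and P_2 = 10.04 and P_3 = 10.5: Q_1 = 1383.13.
∂Q_1/∂P_2 = -8.
ε = (∂Q_1/∂P_2)(P_2/Q_1) = -8 × (10.04/1383.13) ≈ -0.058.
Since ε < 0, good 1 and good 2 are complements.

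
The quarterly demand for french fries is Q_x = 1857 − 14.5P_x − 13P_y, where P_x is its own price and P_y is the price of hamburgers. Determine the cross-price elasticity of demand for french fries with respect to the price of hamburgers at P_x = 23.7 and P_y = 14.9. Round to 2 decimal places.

At P_x = 23.7 and P_y = 14.9: Q_x = 1319.65.
∂Q_x/∂P_y = -13.
ε = (∂Q_x/∂P_y)(P_y/Q_x) = -13 × (14.9/1319.65) ≈ -0.15.
Since ε < 0, french fries and hamburgers are complements.

-0.15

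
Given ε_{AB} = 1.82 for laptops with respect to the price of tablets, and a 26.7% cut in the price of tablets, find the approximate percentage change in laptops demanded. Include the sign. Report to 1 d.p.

-48.6%

%ΔQ ≈ ε × %ΔP of tablets = 1.82 × (-26.7%) = -48.6%.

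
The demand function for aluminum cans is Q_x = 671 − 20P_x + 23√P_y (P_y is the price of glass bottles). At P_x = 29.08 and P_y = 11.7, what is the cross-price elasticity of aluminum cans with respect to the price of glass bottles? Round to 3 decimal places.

0.234

At P_x = 29.08 and P_y = 11.7: Q_x = 168.072.
∂Q_x/∂P_y = 23/(2√P_y) = 23/(2√11.7) = 3.3621.
ε = (∂Q_x/∂P_y)(P_y/Q_x) = 3.3621 × (11.7/168.072) ≈ 0.234.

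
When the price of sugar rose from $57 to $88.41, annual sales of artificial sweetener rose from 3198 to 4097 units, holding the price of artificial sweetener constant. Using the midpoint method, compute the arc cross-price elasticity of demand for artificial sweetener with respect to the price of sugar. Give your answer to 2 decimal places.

ΔQ_A = 4097 − 3198 = 899; ΔP_B = 88.41 − 57 = 31.41.
Midpoints: Q̄_A = 3647.5, P̄_B = 72.70.
ε = (ΔQ_A/Q̄_A)/(ΔP_B/P̄_B) = (899/3647.5)/(31.41/72.70) ≈ 0.57.
ε > 0: artificial sweetener and sugar are substitutes.

0.57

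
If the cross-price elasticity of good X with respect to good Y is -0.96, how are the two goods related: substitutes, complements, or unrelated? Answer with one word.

ε = -0.96 < 0, so a higher price of good Y lowers demand for good X: complements.

complements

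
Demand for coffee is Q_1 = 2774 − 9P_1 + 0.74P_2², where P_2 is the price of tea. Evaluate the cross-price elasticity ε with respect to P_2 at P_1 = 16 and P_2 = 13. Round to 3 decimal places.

At P_1 = 16 and P_2 = 13: Q_1 = 2755.06.
∂Q_1/∂P_2 = 1.48P_2 = 1.48(13) = 19.2400.
ε = (∂Q_1/∂P_2)(P_2/Q_1) = 19.2400 × (13/2755.06) ≈ 0.091.

0.091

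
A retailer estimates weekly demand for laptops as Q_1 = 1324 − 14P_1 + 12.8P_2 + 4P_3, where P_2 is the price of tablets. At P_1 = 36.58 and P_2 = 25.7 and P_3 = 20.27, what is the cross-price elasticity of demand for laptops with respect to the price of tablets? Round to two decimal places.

0.27

At P_1 = 36.58 and P_2 = 25.7 and P_3 = 20.27: Q_1 = 1221.92.
∂Q_1/∂P_2 = 12.8.
ε = (∂Q_1/∂P_2)(P_2/Q_1) = 12.8 × (25.7/1221.92) ≈ 0.27.
Since ε > 0, laptops and tablets are substitutes.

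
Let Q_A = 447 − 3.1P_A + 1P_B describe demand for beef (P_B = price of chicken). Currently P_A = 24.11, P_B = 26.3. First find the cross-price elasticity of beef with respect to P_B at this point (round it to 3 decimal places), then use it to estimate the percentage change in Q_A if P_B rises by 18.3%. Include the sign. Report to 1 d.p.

1.2%

At P_A = 24.11, P_B = 26.3: Q_A = 398.559.
∂Q_A/∂P_B = 1.
ε = (∂Q_A/∂P_B)(P_B/Q_A) = 1.0000 × 26.3/398.559 ≈ 0.066.
%ΔQ_A ≈ ε × %ΔP_B = 0.066 × (18.3%) = 1.2%.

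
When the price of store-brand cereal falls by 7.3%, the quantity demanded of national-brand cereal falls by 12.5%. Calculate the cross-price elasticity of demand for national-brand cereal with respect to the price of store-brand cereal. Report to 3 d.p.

1.712

ε = (%ΔQ of national-brand cereal) / (%ΔP of store-brand cereal) = (-12.5%) / (-7.3%) ≈ 1.712.
Positive cross-price elasticity: substitutes.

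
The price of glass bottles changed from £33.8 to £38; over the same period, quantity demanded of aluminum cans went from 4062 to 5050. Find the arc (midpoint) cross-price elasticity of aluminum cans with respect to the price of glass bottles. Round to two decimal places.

ΔQ_A = 5050 − 4062 = 988; ΔP_B = 38 − 33.8 = 4.2.
Midpoints: Q̄_A = 4556.0, P̄_B = 35.90.
ε = (ΔQ_A/Q̄_A)/(ΔP_B/P̄_B) = (988/4556.0)/(4.2/35.90) ≈ 1.85.
ε > 0: aluminum cans and glass bottles are substitutes.

1.85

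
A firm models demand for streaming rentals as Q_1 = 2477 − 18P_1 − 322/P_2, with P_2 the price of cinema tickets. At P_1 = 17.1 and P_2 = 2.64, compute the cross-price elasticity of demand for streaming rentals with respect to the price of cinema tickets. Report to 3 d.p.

0.060

At P_1 = 17.1 and P_2 = 2.64: Q_1 = 2047.230.
∂Q_1/∂P_2 = 322/P_2² = 46.2006.
ε = (∂Q_1/∂P_2)(P_2/Q_1) = 46.2006 × (2.64/2047.230) ≈ 0.060.
ε > 0: substitutes.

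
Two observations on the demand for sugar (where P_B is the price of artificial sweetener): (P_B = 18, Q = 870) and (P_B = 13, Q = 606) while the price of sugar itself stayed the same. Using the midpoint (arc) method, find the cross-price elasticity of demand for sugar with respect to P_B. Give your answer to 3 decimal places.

ΔQ_A = 606 − 870 = -264; ΔP_B = 13 − 18 = -5.
Midpoints: Q̄_A = 738.0, P̄_B = 15.50.
ε = (ΔQ_A/Q̄_A)/(ΔP_B/P̄_B) = (-264/738.0)/(-5/15.50) ≈ 1.109.
ε > 0: sugar and artificial sweetener are substitutes.

1.109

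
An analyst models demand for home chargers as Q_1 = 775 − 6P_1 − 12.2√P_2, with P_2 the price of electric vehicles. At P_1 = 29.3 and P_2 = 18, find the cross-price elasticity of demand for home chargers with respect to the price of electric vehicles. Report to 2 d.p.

-0.05

At P_1 = 29.3 and P_2 = 18: Q_1 = 547.440.
∂Q_1/∂P_2 = -12.2/(2√P_2) = -12.2/(2√18) = -1.4378.
ε = (∂Q_1/∂P_2)(P_2/Q_1) = -1.4378 × (18/547.440) ≈ -0.05.
ε < 0: complements.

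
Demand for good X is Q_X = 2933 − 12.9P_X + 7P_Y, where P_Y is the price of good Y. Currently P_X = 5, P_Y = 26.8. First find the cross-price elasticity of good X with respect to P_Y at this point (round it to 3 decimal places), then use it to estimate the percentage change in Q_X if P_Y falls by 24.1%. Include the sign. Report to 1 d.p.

-1.5%

At P_X = 5, P_Y = 26.8: Q_X = 3056.1.
∂Q_X/∂P_Y = 7.
ε = (∂Q_X/∂P_Y)(P_Y/Q_X) = 7.0000 × 26.8/3056.1 ≈ 0.061.
%ΔQ_X ≈ ε × %ΔP_Y = 0.061 × (-24.1%) = -1.5%.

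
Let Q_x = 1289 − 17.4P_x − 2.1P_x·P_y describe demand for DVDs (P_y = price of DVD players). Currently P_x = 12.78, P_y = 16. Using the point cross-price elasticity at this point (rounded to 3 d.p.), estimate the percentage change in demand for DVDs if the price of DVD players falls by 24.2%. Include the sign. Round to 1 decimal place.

At P_x = 12.78, P_y = 16: Q_x = 637.22.
∂Q_x/∂P_y = -2.1P_x = -26.8380.
ε = (∂Q_x/∂P_y)(P_y/Q_x) = -26.8380 × 16/637.22 ≈ -0.674.
%ΔQ_x ≈ ε × %ΔP_y = -0.674 × (-24.2%) = 16.3%.

16.3%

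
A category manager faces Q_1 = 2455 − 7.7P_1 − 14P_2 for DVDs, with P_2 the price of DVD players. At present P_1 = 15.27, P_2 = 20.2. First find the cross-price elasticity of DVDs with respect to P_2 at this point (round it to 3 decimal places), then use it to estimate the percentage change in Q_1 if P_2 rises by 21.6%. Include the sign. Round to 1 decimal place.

-3.0%

At P_1 = 15.27, P_2 = 20.2: Q_1 = 2054.621.
∂Q_1/∂P_2 = -14.
ε = (∂Q_1/∂P_2)(P_2/Q_1) = -14.0000 × 20.2/2054.621 ≈ -0.138.
%ΔQ_1 ≈ ε × %ΔP_2 = -0.138 × (21.6%) = -3.0%.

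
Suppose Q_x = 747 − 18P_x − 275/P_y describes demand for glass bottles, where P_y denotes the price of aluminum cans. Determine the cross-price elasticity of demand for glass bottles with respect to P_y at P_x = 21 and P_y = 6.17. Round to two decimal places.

At P_x = 21 and P_y = 6.17: Q_x = 324.429.
∂Q_x/∂P_y = 275/P_y² = 7.2237.
ε = (∂Q_x/∂P_y)(P_y/Q_x) = 7.2237 × (6.17/324.429) ≈ 0.14.

0.14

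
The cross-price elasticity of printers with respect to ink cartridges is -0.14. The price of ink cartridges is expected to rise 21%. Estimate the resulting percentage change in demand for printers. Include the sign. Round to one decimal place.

%ΔQ ≈ ε × %ΔP of ink cartridges = -0.14 × (21%) = -2.9%.

-2.9%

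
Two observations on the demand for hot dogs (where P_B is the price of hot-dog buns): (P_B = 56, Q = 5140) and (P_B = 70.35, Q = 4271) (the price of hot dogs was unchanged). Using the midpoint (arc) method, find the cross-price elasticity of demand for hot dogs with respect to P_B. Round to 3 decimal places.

ΔQ_A = 4271 − 5140 = -869; ΔP_B = 70.35 − 56 = 14.35.
Midpoints: Q̄_A = 4705.5, P̄_B = 63.17.
ε = (ΔQ_A/Q̄_A)/(ΔP_B/P̄_B) = (-869/4705.5)/(14.35/63.17) ≈ -0.813.
ε < 0: hot dogs and hot-dog buns are complements.

-0.813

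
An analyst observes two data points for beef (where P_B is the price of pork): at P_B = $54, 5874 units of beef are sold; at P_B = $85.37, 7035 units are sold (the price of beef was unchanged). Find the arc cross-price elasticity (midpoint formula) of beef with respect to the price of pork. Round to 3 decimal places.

ΔQ_A = 7035 − 5874 = 1161; ΔP_B = 85.37 − 54 = 31.37.
Midpoints: Q̄_A = 6454.5, P̄_B = 69.69.
ε = (ΔQ_A/Q̄_A)/(ΔP_B/P̄_B) = (1161/6454.5)/(31.37/69.69) ≈ 0.400.

0.400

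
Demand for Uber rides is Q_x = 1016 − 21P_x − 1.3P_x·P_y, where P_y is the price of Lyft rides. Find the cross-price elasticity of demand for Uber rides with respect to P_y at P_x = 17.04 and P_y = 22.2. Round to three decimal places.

-2.956

At P_x = 17.04 and P_y = 22.2: Q_x = 166.386.
∂Q_x/∂P_y = -1.3P_x = -1.3(17.04) = -22.1520.
ε = (∂Q_x/∂P_y)(P_y/Q_x) = -22.1520 × (22.2/166.386) ≈ -2.956.
ε < 0: complements.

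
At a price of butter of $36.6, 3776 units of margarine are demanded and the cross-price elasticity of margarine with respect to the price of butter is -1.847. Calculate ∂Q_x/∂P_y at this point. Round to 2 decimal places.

ε = (∂Q_x/∂P_y)·(P_y/Q_x) ⇒ ∂Q_x/∂P_y = ε·Q_x/P_y = -1.847 × 3776/36.6 ≈ -190.55.

-190.55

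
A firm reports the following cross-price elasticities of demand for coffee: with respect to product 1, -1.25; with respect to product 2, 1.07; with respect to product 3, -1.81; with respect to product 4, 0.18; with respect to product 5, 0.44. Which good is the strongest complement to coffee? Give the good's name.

product 3

Complements have ε < 0. The most negative value is -1.81 (product 3).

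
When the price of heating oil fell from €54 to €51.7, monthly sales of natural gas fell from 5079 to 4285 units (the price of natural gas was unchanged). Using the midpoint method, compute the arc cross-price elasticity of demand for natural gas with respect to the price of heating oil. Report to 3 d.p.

ΔQ_A = 4285 − 5079 = -794; ΔP_B = 51.7 − 54 = -2.3.
Midpoints: Q̄_A = 4682.0, P̄_B = 52.85.
ε = (ΔQ_A/Q̄_A)/(ΔP_B/P̄_B) = (-794/4682.0)/(-2.3/52.85) ≈ 3.897.

3.897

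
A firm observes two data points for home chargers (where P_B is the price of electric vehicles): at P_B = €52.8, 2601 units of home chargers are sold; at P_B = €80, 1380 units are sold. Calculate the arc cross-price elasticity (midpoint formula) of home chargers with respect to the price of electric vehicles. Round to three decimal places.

-1.497

ΔQ_A = 1380 − 2601 = -1221; ΔP_B = 80 − 52.8 = 27.2.
Midpoints: Q̄_A = 1990.5, P̄_B = 66.40.
ε = (ΔQ_A/Q̄_A)/(ΔP_B/P̄_B) = (-1221/1990.5)/(27.2/66.40) ≈ -1.497.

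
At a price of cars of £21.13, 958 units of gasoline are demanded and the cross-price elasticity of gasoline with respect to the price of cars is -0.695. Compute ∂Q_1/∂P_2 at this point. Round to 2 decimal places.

-31.51

ε = (∂Q_1/∂P_2)·(P_2/Q_1) ⇒ ∂Q_1/∂P_2 = ε·Q_1/P_2 = -0.695 × 958/21.13 ≈ -31.51.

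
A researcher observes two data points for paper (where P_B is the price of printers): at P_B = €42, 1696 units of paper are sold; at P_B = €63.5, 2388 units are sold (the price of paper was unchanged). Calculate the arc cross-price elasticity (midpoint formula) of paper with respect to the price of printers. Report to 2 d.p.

0.83

ΔQ_A = 2388 − 1696 = 692; ΔP_B = 63.5 − 42 = 21.5.
Midpoints: Q̄_A = 2042.0, P̄_B = 52.75.
ε = (ΔQ_A/Q̄_A)/(ΔP_B/P̄_B) = (692/2042.0)/(21.5/52.75) ≈ 0.83.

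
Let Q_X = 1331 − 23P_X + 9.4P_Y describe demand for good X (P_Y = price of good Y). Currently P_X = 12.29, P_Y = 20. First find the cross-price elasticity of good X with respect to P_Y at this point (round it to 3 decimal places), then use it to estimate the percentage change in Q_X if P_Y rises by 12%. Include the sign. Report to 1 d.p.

At P_X = 12.29, P_Y = 20: Q_X = 1236.33.
∂Q_X/∂P_Y = 9.4.
ε = (∂Q_X/∂P_Y)(P_Y/Q_X) = 9.4000 × 20/1236.33 ≈ 0.152.
%ΔQ_X ≈ ε × %ΔP_Y = 0.152 × (12%) = 1.8%.

1.8%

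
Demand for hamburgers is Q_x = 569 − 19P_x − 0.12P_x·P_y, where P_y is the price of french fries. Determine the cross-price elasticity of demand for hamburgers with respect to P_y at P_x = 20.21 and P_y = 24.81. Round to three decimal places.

At P_x = 20.21 and P_y = 24.81: Q_x = 124.841.
∂Q_x/∂P_y = -0.12P_x = -0.12(20.21) = -2.4252.
ε = (∂Q_x/∂P_y)(P_y/Q_x) = -2.4252 × (24.81/124.841) ≈ -0.482.

-0.482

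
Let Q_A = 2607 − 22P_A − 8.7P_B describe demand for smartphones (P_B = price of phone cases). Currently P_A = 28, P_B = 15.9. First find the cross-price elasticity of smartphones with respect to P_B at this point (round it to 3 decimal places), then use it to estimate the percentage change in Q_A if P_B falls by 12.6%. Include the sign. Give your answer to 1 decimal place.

0.9%

At P_A = 28, P_B = 15.9: Q_A = 1852.67.
∂Q_A/∂P_B = -8.7.
ε = (∂Q_A/∂P_B)(P_B/Q_A) = -8.7000 × 15.9/1852.67 ≈ -0.075.
%ΔQ_A ≈ ε × %ΔP_B = -0.075 × (-12.6%) = 0.9%.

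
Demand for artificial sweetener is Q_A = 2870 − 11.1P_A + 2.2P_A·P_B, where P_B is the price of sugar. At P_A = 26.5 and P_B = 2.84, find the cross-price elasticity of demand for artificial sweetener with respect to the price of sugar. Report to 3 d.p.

At P_A = 26.5 and P_B = 2.84: Q_A = 2741.422.
∂Q_A/∂P_B = 2.2P_A = 2.2(26.5) = 58.3000.
ε = (∂Q_A/∂P_B)(P_B/Q_A) = 58.3000 × (2.84/2741.422) ≈ 0.060.

0.060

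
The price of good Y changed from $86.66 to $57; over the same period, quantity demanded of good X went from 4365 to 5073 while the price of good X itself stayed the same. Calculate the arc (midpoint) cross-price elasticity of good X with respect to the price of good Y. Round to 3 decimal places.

ΔQ_X = 5073 − 4365 = 708; ΔP_Y = 57 − 86.66 = -29.66.
Midpoints: Q̄_X = 4719.0, P̄_Y = 71.83.
ε = (ΔQ_X/Q̄_X)/(ΔP_Y/P̄_Y) = (708/4719.0)/(-29.66/71.83) ≈ -0.363.
ε < 0: good X and good Y are complements.

-0.363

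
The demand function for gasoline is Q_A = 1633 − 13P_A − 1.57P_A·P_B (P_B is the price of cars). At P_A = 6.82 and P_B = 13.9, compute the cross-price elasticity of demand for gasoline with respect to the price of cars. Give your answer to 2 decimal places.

-0.11

At P_A = 6.82 and P_B = 13.9: Q_A = 1395.507.
∂Q_A/∂P_B = -1.57P_A = -1.57(6.82) = -10.7074.
ε = (∂Q_A/∂P_B)(P_B/Q_A) = -10.7074 × (13.9/1395.507) ≈ -0.11.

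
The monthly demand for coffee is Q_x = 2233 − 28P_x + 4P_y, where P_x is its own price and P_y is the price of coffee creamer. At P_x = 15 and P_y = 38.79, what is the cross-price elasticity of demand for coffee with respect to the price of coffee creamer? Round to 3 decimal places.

0.079

At P_x = 15 and P_y = 38.79: Q_x = 1968.16.
∂Q_x/∂P_y = 4.
ε = (∂Q_x/∂P_y)(P_y/Q_x) = 4 × (38.79/1968.16) ≈ 0.079.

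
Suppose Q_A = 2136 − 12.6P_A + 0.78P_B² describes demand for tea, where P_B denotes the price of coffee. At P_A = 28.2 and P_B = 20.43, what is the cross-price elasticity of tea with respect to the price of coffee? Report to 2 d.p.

At P_A = 28.2 and P_B = 20.43: Q_A = 2106.240.
∂Q_A/∂P_B = 1.56P_B = 1.56(20.43) = 31.8708.
ε = (∂Q_A/∂P_B)(P_B/Q_A) = 31.8708 × (20.43/2106.240) ≈ 0.31.
ε > 0: substitutes.

0.31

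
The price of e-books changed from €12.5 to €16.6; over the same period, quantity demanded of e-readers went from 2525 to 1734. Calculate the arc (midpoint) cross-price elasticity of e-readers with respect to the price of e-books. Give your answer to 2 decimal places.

ΔQ_A = 1734 − 2525 = -791; ΔP_B = 16.6 − 12.5 = 4.1.
Midpoints: Q̄_A = 2129.5, P̄_B = 14.55.
ε = (ΔQ_A/Q̄_A)/(ΔP_B/P̄_B) = (-791/2129.5)/(4.1/14.55) ≈ -1.32.
ε < 0: e-readers and e-books are complements.

-1.32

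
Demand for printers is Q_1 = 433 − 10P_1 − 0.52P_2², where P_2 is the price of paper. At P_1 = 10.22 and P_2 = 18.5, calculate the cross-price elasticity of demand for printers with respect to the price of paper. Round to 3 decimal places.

At P_1 = 10.22 and P_2 = 18.5: Q_1 = 152.83.
∂Q_1/∂P_2 = -1.04P_2 = -1.04(18.5) = -19.2400.
ε = (∂Q_1/∂P_2)(P_2/Q_1) = -19.2400 × (18.5/152.83) ≈ -2.329.

-2.329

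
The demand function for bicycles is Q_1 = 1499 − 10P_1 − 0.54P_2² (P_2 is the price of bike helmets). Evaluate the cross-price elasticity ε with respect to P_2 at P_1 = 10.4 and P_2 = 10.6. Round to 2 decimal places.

At P_1 = 10.4 and P_2 = 10.6: Q_1 = 1334.326.
∂Q_1/∂P_2 = -1.08P_2 = -1.08(10.6) = -11.4480.
ε = (∂Q_1/∂P_2)(P_2/Q_1) = -11.4480 × (10.6/1334.326) ≈ -0.09.

-0.09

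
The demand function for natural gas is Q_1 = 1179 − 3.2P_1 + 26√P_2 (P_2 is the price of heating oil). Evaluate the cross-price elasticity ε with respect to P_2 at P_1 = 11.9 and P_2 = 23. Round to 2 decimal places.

At P_1 = 11.9 and P_2 = 23: Q_1 = 1265.612.
∂Q_1/∂P_2 = 26/(2√P_2) = 26/(2√23) = 2.7107.
ε = (∂Q_1/∂P_2)(P_2/Q_1) = 2.7107 × (23/1265.612) ≈ 0.05.

0.05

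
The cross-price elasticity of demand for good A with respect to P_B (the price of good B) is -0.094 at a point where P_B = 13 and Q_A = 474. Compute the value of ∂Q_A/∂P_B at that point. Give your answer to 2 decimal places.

-3.43

ε = (∂Q_A/∂P_B)·(P_B/Q_A) ⇒ ∂Q_A/∂P_B = ε·Q_A/P_B = -0.094 × 474/13 ≈ -3.43.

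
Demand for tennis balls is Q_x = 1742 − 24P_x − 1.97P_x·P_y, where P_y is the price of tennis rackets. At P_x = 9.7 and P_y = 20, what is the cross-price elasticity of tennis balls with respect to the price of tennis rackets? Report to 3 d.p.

-0.339

At P_x = 9.7 and P_y = 20: Q_x = 1127.02.
∂Q_x/∂P_y = -1.97P_x = -1.97(9.7) = -19.1090.
ε = (∂Q_x/∂P_y)(P_y/Q_x) = -19.1090 × (20/1127.02) ≈ -0.339.
ε < 0: complements.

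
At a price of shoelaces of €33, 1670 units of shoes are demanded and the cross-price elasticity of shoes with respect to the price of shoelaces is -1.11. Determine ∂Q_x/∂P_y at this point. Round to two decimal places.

ε = (∂Q_x/∂P_y)·(P_y/Q_x) ⇒ ∂Q_x/∂P_y = ε·Q_x/P_y = -1.11 × 1670/33 ≈ -56.17.

-56.17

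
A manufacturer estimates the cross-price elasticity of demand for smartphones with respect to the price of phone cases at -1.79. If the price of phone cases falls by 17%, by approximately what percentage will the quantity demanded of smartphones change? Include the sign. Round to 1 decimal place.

30.4%

%ΔQ ≈ ε × %ΔP of phone cases = -1.79 × (-17%) = 30.4%.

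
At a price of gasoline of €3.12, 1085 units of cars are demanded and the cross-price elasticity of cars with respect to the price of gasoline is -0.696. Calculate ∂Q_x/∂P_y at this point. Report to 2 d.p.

ε = (∂Q_x/∂P_y)·(P_y/Q_x) ⇒ ∂Q_x/∂P_y = ε·Q_x/P_y = -0.696 × 1085/3.12 ≈ -242.04.

-242.04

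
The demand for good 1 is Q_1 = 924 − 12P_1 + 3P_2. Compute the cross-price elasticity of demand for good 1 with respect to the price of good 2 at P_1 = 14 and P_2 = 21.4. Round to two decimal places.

At P_1 = 14 and P_2 = 21.4: Q_1 = 820.2.
∂Q_1/∂P_2 = 3.
ε = (∂Q_1/∂P_2)(P_2/Q_1) = 3 × (21.4/820.2) ≈ 0.08.
Since ε > 0, good 1 and good 2 are substitutes.

0.08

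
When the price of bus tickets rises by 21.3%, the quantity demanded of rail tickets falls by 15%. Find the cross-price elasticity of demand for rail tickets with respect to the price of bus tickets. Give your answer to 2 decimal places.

ε = (%ΔQ of rail tickets) / (%ΔP of bus tickets) = (-15%) / (21.3%) ≈ -0.70.
Negative cross-price elasticity: complements.

-0.70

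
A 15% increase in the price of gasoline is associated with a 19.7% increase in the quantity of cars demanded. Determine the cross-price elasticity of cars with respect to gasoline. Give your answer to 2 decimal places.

ε = (%ΔQ of cars) / (%ΔP of gasoline) = (19.7%) / (15%) ≈ 1.31.
Positive cross-price elasticity: substitutes.

1.31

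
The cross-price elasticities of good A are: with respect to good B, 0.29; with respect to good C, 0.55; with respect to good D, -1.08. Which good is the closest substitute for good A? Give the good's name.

good C

Substitutes have ε > 0. Among the positive values, 0.55 (good C) is largest.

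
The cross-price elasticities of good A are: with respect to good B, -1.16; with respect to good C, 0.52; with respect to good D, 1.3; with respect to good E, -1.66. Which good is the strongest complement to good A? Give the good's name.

Complements have ε < 0. The most negative value is -1.66 (good E).

good E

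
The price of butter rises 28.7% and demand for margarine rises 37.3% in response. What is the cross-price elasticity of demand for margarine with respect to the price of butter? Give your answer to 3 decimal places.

ε = (%ΔQ of margarine) / (%ΔP of butter) = (37.3%) / (28.7%) ≈ 1.300.
Positive cross-price elasticity: substitutes.

1.300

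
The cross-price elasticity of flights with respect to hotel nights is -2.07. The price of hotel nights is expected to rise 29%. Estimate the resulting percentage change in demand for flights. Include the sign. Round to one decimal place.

-60.0%

%ΔQ ≈ ε × %ΔP of hotel nights = -2.07 × (29%) = -60.0%.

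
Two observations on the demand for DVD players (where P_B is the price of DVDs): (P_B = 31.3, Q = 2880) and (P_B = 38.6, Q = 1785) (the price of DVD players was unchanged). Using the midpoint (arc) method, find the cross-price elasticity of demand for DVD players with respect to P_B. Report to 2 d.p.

ΔQ_A = 1785 − 2880 = -1095; ΔP_B = 38.6 − 31.3 = 7.3.
Midpoints: Q̄_A = 2332.5, P̄_B = 34.95.
ε = (ΔQ_A/Q̄_A)/(ΔP_B/P̄_B) = (-1095/2332.5)/(7.3/34.95) ≈ -2.25.

-2.25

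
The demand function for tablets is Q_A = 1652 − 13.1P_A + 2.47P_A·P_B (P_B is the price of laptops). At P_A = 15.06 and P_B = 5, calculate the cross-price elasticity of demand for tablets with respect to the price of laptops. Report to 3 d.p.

At P_A = 15.06 and P_B = 5: Q_A = 1640.705.
∂Q_A/∂P_B = 2.47P_A = 2.47(15.06) = 37.1982.
ε = (∂Q_A/∂P_B)(P_B/Q_A) = 37.1982 × (5/1640.705) ≈ 0.113.

0.113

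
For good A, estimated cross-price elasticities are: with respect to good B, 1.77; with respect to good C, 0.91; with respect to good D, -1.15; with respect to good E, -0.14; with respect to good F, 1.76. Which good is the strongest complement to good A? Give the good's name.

Complements have ε < 0. The most negative value is -1.15 (good D).

good D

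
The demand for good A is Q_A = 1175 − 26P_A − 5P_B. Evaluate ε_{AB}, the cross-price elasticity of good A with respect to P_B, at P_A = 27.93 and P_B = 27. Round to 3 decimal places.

At P_A = 27.93 and P_B = 27: Q_A = 313.82.
∂Q_A/∂P_B = -5.
ε = (∂Q_A/∂P_B)(P_B/Q_A) = -5 × (27/313.82) ≈ -0.430.

-0.430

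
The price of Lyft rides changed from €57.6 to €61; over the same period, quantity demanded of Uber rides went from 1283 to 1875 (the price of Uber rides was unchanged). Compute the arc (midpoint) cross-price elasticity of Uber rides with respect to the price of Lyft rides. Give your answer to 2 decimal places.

ΔQ_A = 1875 − 1283 = 592; ΔP_B = 61 − 57.6 = 3.4.
Midpoints: Q̄_A = 1579.0, P̄_B = 59.30.
ε = (ΔQ_A/Q̄_A)/(ΔP_B/P̄_B) = (592/1579.0)/(3.4/59.30) ≈ 6.54.
ε > 0: Uber rides and Lyft rides are substitutes.

6.54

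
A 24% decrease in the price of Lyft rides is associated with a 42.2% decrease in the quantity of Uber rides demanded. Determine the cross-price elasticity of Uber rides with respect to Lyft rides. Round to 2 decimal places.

1.76

ε = (%ΔQ of Uber rides) / (%ΔP of Lyft rides) = (-42.2%) / (-24%) ≈ 1.76.
Positive cross-price elasticity: substitutes.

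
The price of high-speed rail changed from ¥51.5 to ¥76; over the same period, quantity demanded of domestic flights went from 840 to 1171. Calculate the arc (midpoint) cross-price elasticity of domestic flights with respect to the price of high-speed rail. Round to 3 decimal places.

0.857

ΔQ_A = 1171 − 840 = 331; ΔP_B = 76 − 51.5 = 24.5.
Midpoints: Q̄_A = 1005.5, P̄_B = 63.75.
ε = (ΔQ_A/Q̄_A)/(ΔP_B/P̄_B) = (331/1005.5)/(24.5/63.75) ≈ 0.857.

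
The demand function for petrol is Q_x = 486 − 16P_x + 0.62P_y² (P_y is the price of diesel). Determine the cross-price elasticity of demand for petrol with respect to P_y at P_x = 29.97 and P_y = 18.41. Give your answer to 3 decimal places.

1.940

At P_x = 29.97 and P_y = 18.41: Q_x = 216.615.
∂Q_x/∂P_y = 1.24P_y = 1.24(18.41) = 22.8284.
ε = (∂Q_x/∂P_y)(P_y/Q_x) = 22.8284 × (18.41/216.615) ≈ 1.940.
ε > 0: substitutes.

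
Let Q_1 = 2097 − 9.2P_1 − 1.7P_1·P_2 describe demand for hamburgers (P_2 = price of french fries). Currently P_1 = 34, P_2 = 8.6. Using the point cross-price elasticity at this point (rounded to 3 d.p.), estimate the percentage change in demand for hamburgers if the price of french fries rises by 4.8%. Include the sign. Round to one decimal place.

-1.9%

At P_1 = 34, P_2 = 8.6: Q_1 = 1287.12.
∂Q_1/∂P_2 = -1.7P_1 = -57.8000.
ε = (∂Q_1/∂P_2)(P_2/Q_1) = -57.8000 × 8.6/1287.12 ≈ -0.386.
%ΔQ_1 ≈ ε × %ΔP_2 = -0.386 × (4.8%) = -1.9%.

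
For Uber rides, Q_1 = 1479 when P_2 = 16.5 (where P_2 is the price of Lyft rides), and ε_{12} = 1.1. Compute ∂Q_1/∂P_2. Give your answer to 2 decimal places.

98.60

ε = (∂Q_1/∂P_2)·(P_2/Q_1) ⇒ ∂Q_1/∂P_2 = ε·Q_1/P_2 = 1.1 × 1479/16.5 ≈ 98.60.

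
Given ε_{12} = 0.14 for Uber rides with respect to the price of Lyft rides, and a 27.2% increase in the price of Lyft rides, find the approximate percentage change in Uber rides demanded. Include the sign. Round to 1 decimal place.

3.8%

%ΔQ ≈ ε × %ΔP of Lyft rides = 0.14 × (27.2%) = 3.8%.
Demand for Uber rides rises by about 3.8%.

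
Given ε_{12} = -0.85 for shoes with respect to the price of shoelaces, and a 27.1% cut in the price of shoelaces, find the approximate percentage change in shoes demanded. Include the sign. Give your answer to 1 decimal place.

23.0%

%ΔQ ≈ ε × %ΔP of shoelaces = -0.85 × (-27.1%) = 23.0%.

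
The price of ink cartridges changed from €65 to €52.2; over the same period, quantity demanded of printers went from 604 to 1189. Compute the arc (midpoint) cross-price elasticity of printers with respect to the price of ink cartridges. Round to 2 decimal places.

-2.99

ΔQ_A = 1189 − 604 = 585; ΔP_B = 52.2 − 65 = -12.8.
Midpoints: Q̄_A = 896.5, P̄_B = 58.60.
ε = (ΔQ_A/Q̄_A)/(ΔP_B/P̄_B) = (585/896.5)/(-12.8/58.60) ≈ -2.99.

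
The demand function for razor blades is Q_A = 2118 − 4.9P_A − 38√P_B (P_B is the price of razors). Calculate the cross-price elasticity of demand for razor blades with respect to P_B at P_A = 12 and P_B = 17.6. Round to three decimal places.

At P_A = 12 and P_B = 17.6: Q_A = 1899.781.
∂Q_A/∂P_B = -38/(2√P_B) = -38/(2√17.6) = -4.5289.
ε = (∂Q_A/∂P_B)(P_B/Q_A) = -4.5289 × (17.6/1899.781) ≈ -0.042.
ε < 0: complements.

-0.042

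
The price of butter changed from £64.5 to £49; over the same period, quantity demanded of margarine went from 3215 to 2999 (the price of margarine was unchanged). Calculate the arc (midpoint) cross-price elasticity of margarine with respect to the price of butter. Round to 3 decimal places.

ΔQ_A = 2999 − 3215 = -216; ΔP_B = 49 − 64.5 = -15.5.
Midpoints: Q̄_A = 3107.0, P̄_B = 56.75.
ε = (ΔQ_A/Q̄_A)/(ΔP_B/P̄_B) = (-216/3107.0)/(-15.5/56.75) ≈ 0.255.
ε > 0: margarine and butter are substitutes.

0.255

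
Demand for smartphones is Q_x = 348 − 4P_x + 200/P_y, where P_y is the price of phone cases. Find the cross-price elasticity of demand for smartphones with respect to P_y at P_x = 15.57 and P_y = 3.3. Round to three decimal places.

At P_x = 15.57 and P_y = 3.3: Q_x = 346.326.
∂Q_x/∂P_y = −200/P_y² = -18.3655.
ε = (∂Q_x/∂P_y)(P_y/Q_x) = -18.3655 × (3.3/346.326) ≈ -0.175.

-0.175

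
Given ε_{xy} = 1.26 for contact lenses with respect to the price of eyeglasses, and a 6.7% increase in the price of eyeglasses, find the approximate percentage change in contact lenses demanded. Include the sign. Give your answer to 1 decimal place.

%ΔQ ≈ ε × %ΔP of eyeglasses = 1.26 × (6.7%) = 8.4%.

8.4%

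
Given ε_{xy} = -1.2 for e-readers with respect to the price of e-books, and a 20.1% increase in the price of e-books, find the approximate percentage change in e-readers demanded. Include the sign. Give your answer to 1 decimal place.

%ΔQ ≈ ε × %ΔP of e-books = -1.2 × (20.1%) = -24.1%.
Demand for e-readers falls by about 24.1%.

-24.1%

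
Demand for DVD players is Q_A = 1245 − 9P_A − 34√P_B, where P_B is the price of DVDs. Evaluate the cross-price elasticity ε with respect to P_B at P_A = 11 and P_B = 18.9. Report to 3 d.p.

-0.074

At P_A = 11 and P_B = 18.9: Q_A = 998.188.
∂Q_A/∂P_B = -34/(2√P_B) = -34/(2√18.9) = -3.9104.
ε = (∂Q_A/∂P_B)(P_B/Q_A) = -3.9104 × (18.9/998.188) ≈ -0.074.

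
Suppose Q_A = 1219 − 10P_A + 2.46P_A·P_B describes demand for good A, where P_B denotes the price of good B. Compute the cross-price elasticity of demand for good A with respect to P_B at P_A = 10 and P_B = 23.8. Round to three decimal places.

At P_A = 10 and P_B = 23.8: Q_A = 1704.48.
∂Q_A/∂P_B = 2.46P_A = 2.46(10) = 24.6000.
ε = (∂Q_A/∂P_B)(P_B/Q_A) = 24.6000 × (23.8/1704.48) ≈ 0.343.

0.343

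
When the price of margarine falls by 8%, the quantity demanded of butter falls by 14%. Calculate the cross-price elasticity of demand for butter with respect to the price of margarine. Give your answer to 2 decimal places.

1.75

ε = (%ΔQ of butter) / (%ΔP of margarine) = (-14%) / (-8%) ≈ 1.75.
Positive cross-price elasticity: substitutes.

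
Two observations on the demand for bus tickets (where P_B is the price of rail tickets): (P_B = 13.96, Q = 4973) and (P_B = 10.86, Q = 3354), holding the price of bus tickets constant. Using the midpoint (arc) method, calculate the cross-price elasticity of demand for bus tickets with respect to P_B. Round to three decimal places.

ΔQ_A = 3354 − 4973 = -1619; ΔP_B = 10.86 − 13.96 = -3.1.
Midpoints: Q̄_A = 4163.5, P̄_B = 12.41.
ε = (ΔQ_A/Q̄_A)/(ΔP_B/P̄_B) = (-1619/4163.5)/(-3.1/12.41) ≈ 1.557.

1.557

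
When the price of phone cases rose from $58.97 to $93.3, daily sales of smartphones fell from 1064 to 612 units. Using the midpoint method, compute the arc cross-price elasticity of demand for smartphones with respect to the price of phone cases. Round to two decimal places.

ΔQ_A = 612 − 1064 = -452; ΔP_B = 93.3 − 58.97 = 34.33.
Midpoints: Q̄_A = 838.0, P̄_B = 76.13.
ε = (ΔQ_A/Q̄_A)/(ΔP_B/P̄_B) = (-452/838.0)/(34.33/76.13) ≈ -1.20.

-1.20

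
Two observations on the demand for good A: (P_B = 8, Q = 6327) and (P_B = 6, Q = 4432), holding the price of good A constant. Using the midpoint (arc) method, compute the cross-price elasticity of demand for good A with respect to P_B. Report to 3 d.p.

1.233

ΔQ_A = 4432 − 6327 = -1895; ΔP_B = 6 − 8 = -2.
Midpoints: Q̄_A = 5379.5, P̄_B = 7.00.
ε = (ΔQ_A/Q̄_A)/(ΔP_B/P̄_B) = (-1895/5379.5)/(-2/7.00) ≈ 1.233.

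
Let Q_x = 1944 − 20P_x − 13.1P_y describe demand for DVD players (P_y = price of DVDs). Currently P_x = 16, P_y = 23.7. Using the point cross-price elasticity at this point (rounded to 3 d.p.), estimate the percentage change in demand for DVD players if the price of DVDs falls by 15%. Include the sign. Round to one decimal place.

At P_x = 16, P_y = 23.7: Q_x = 1313.53.
∂Q_x/∂P_y = -13.1.
ε = (∂Q_x/∂P_y)(P_y/Q_x) = -13.1000 × 23.7/1313.53 ≈ -0.236.
%ΔQ_x ≈ ε × %ΔP_y = -0.236 × (-15%) = 3.5%.

3.5%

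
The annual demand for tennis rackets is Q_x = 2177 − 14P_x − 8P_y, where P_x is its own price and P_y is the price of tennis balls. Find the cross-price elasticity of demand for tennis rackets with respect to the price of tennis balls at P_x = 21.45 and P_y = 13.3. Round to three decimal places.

At P_x = 21.45 and P_y = 13.3: Q_x = 1770.3.
∂Q_x/∂P_y = -8.
ε = (∂Q_x/∂P_y)(P_y/Q_x) = -8 × (13.3/1770.3) ≈ -0.060.

-0.060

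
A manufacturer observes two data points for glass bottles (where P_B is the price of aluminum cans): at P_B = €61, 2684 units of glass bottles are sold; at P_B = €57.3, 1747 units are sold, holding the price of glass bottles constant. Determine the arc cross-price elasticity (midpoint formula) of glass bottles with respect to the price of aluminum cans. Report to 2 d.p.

ΔQ_A = 1747 − 2684 = -937; ΔP_B = 57.3 − 61 = -3.7.
Midpoints: Q̄_A = 2215.5, P̄_B = 59.15.
ε = (ΔQ_A/Q̄_A)/(ΔP_B/P̄_B) = (-937/2215.5)/(-3.7/59.15) ≈ 6.76.
ε > 0: glass bottles and aluminum cans are substitutes.

6.76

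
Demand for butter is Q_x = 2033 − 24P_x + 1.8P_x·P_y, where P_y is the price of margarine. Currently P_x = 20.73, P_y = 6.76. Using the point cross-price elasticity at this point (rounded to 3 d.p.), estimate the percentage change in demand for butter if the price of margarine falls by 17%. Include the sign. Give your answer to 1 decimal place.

-2.4%

At P_x = 20.73, P_y = 6.76: Q_x = 1787.723.
∂Q_x/∂P_y = 1.8P_x = 37.3140.
ε = (∂Q_x/∂P_y)(P_y/Q_x) = 37.3140 × 6.76/1787.723 ≈ 0.141.
%ΔQ_x ≈ ε × %ΔP_y = 0.141 × (-17%) = -2.4%.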